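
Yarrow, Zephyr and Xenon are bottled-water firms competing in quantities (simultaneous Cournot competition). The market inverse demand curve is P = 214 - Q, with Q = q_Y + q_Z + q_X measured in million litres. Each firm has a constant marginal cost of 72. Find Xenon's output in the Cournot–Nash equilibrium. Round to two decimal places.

35.50

A representative firm's profit is π_i = q_i(214 - Q) - 72q_i.
First-order condition (treating rivals' output as given): 142 - 2q_i - Σ_{j≠i} q_j = 0.
With identical firms every q_j equals q_i, so Σ_{j≠i} q_j = 2q_i and 142 = 4q_i, giving q_i = 71/2.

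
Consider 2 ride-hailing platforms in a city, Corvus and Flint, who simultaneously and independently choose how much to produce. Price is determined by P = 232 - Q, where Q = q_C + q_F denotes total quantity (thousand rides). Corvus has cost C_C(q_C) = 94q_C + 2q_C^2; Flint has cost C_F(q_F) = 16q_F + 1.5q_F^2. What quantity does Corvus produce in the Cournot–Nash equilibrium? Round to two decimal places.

Corvus's profit: π_C = (232 - Q)q_C - (94q_C + 2q_C²). Setting ∂π_C/∂q_C = 0: 138 - 6q_C - (q_F) = 0.
Flint's profit: π_F = (232 - Q)q_F - (16q_F + (3/2)q_F²). Setting ∂π_F/∂q_F = 0: 216 - 5q_F - (q_C) = 0.
Best responses: q_C = (138 - q_F)/6, q_F = (216 - q_C)/5.
Solving the pair: q_C = 474/29, q_F = 1158/29.

16.34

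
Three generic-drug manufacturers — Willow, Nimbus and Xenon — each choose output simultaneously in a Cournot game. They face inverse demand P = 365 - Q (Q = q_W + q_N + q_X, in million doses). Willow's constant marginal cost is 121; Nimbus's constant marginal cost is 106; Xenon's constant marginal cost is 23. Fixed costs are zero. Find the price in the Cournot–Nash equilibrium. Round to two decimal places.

153.75

Willow's profit: π_W = (365 - Q)q_W - (121q_W). Setting ∂π_W/∂q_W = 0: 244 - 2q_W - (q_N + q_X) = 0.
Nimbus's profit: π_N = (365 - Q)q_N - (106q_N). Setting ∂π_N/∂q_N = 0: 259 - 2q_N - (q_W + q_X) = 0.
Xenon's profit: π_X = (365 - Q)q_X - (23q_X). Setting ∂π_X/∂q_X = 0: 342 - 2q_X - (q_W + q_N) = 0.
Adding the 3 conditions: 845 − 2Q − 2Q = 0, i.e. Q = 845/4.
Back-substituting: q_W = (244 − 845/4) = 131/4, q_N = (259 − 845/4) = 191/4, q_X = (342 − 845/4) = 523/4.
Total output Q = 845/4, so price P = 365 - 845/4 = 615/4.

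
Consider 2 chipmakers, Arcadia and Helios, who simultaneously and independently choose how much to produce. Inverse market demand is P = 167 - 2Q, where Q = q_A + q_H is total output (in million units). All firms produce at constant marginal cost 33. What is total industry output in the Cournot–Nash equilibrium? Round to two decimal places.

A representative firm's profit is π_i = q_i(167 - 2Q) - 33q_i.
Setting ∂π_i/∂q_i = 0 with rivals' quantities fixed: 134 - 4q_i - 2q_j = 0.
By symmetry each firm produces the same amount; substituting q_j = q_i yields q_i = 134/6 = 67/3.
Total output Q = 67/3 + 67/3 = 134/3.

44.67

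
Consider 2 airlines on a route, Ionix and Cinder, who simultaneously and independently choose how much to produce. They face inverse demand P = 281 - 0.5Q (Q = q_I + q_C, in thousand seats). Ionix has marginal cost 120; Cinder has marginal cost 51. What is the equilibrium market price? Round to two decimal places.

Ionix's profit: π_I = (281 - 0.5Q)q_I - (120q_I). Setting ∂π_I/∂q_I = 0: 161 - q_I - (1/2)(q_C) = 0.
Cinder's profit: π_C = (281 - 0.5Q)q_C - (51q_C). Setting ∂π_C/∂q_C = 0: 230 - q_C - (1/2)(q_I) = 0.
Best responses: q_I = (161 - (1/2)q_C), q_C = (230 - (1/2)q_I).
Solving the pair: q_I = 184/3, q_C = 598/3.
Total output Q = 782/3, so price P = 281 - (1/2)·(782/3) = 452/3.

150.67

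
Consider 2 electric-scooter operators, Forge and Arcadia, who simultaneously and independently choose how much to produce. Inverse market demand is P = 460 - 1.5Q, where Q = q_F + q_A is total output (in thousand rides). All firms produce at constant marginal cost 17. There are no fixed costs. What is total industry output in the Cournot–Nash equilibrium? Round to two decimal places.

Each firm earns π_i = (460 - 1.5Q)q_i - 17q_i.
First-order condition (treating rivals' output as given): 443 - 3q_i - (3/2)q_j = 0.
With identical firms every q_j equals q_i, so q_j = q_i and 443 = (9/2)q_i, giving q_i = 886/9.
Total output Q = 886/9 + 886/9 = 1772/9.

196.89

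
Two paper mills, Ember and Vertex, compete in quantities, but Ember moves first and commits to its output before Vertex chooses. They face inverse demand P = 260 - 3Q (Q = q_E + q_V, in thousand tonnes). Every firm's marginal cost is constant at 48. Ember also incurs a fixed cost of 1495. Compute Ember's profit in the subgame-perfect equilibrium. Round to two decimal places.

377.67

Solve by backward induction. Given q_E, the follower Vertex maximises π_V = (260 - 3q_E - 3q_V)q_V - 48q_V.
Setting the follower's marginal profit to zero, 212 - 3q_E - 6q_V = 0, i.e. q_V = (212 - 3q_E)/6.
The leader anticipates this reaction. Substituting into P = 260 - 3Q gives P = 154 - (3/2)q_E, so π_E = (154 - (3/2)q_E)q_E - 48q_E.
The leader's first-order condition 106 - 3q_E = 0 yields q_E = 106/3.
Then q_V = (212 - 3·(106/3))/6 = 53/3.
Price P = 260 - 3·53 = 101.
Ember's profit: (101 - 48)·(106/3) - 1495 = 1133/3.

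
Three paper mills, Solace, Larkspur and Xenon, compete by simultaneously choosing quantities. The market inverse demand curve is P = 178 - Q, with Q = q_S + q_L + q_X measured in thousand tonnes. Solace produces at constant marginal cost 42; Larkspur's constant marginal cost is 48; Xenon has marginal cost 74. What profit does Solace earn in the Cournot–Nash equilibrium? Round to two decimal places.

Solace's profit: π_S = (178 - Q)q_S - (42q_S). Setting ∂π_S/∂q_S = 0: 136 - 2q_S - (q_L + q_X) = 0.
Larkspur's profit: π_L = (178 - Q)q_L - (48q_L). Setting ∂π_L/∂q_L = 0: 130 - 2q_L - (q_S + q_X) = 0.
Xenon's first-order condition: 104 - 2q_X - (q_S + q_L) = 0.
Adding the 3 first-order conditions: 370 − 4Q = 0, so Q = 185/2.
Back-substituting: q_S = (136 − 185/2) = 87/2, q_L = (130 − 185/2) = 75/2, q_X = (104 − 185/2) = 23/2.
Price P = 178 - 185/2 = 171/2.
Solace's profit: (171/2 - 42)·(87/2) = 1892.2500.

1892.25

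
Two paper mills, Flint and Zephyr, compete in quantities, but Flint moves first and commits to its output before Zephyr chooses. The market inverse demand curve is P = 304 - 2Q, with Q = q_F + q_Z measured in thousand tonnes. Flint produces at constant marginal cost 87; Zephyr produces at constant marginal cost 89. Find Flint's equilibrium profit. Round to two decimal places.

The follower Zephyr best-responds to any q_F: π_Z = (304 - 2Q)q_Z - 89q_Z.
Follower FOC: 215 - 2q_F - 4q_Z = 0, so q_Z(q_F) = (215 - 2q_F)/4.
Flint substitutes q_Z(q_F) into its own profit: π_F = q_F(304 - 2q_F - (215 - 2q_F)/2) - 87q_F = (393/2 - q_F)q_F - 87q_F.
Maximising: ∂π_F/∂q_F = 219/2 - 2q_F = 0, giving q_F = 219/4.
Then q_Z = (215 - 2·(219/4))/4 = 211/8.
Price P = 304 - 2·(649/8) = 567/4.
Flint's profit: (567/4 - 87)·(219/4) = 2997.5625.

2997.56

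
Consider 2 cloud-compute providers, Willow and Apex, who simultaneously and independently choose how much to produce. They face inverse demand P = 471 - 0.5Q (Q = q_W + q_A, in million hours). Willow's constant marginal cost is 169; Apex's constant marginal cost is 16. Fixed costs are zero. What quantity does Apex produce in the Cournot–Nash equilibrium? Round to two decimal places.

405.33

Willow's profit: π_W = (471 - 0.5Q)q_W - (169q_W). Setting ∂π_W/∂q_W = 0: 302 - q_W - (1/2)(q_A) = 0.
Apex's profit: π_A = (471 - 0.5Q)q_A - (16q_A). Setting ∂π_A/∂q_A = 0: 455 - q_A - (1/2)(q_W) = 0.
So q_W = (302 - (1/2)q_A) and q_A = (455 - (1/2)q_W).
Substituting one into the other gives q_W = 298/3 and q_A = 1216/3.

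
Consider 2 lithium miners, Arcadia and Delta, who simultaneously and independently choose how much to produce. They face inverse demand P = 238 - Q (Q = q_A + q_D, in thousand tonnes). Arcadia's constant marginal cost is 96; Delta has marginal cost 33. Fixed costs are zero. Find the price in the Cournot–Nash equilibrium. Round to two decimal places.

Arcadia's profit: π_A = (238 - Q)q_A - (96q_A). Setting ∂π_A/∂q_A = 0: 142 - 2q_A - (q_D) = 0.
Delta's first-order condition: 205 - 2q_D - (q_A) = 0.
Best responses: q_A = (142 - q_D)/2, q_D = (205 - q_A)/2.
Solving the pair: q_A = 79/3, q_D = 268/3.
Total output Q = 347/3, so price P = 238 - 347/3 = 367/3.

122.33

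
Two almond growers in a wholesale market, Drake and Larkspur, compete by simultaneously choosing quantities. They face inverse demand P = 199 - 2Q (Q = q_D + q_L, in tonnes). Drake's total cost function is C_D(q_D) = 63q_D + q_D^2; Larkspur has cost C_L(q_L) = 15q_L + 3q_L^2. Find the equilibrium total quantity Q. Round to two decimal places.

Drake's profit: π_D = (199 - 2Q)q_D - (63q_D + q_D²). Setting ∂π_D/∂q_D = 0: 136 - 6q_D - 2(q_L) = 0.
Larkspur's profit: π_L = (199 - 2Q)q_L - (15q_L + 3q_L²). Setting ∂π_L/∂q_L = 0: 184 - 10q_L - 2(q_D) = 0.
So q_D = (136 - 2q_L)/6 and q_L = (184 - 2q_D)/10.
Solving the pair: q_D = 124/7, q_L = 104/7.
Total output Q = 124/7 + 104/7 = 228/7.

32.57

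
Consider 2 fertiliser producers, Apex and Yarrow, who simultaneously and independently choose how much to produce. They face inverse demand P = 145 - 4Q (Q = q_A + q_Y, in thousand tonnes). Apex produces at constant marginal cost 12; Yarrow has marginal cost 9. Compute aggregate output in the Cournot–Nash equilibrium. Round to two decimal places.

Apex's profit: π_A = (145 - 4Q)q_A - (12q_A). Setting ∂π_A/∂q_A = 0: 133 - 8q_A - 4(q_Y) = 0.
Yarrow's profit: π_Y = (145 - 4Q)q_Y - (9q_Y). Setting ∂π_Y/∂q_Y = 0: 136 - 8q_Y - 4(q_A) = 0.
Rearranging gives the reaction functions q_A = (133 - 4q_Y)/8 and q_Y = (136 - 4q_A)/8.
Solving the pair: q_A = 65/6, q_Y = 139/12.
Total output Q = 65/6 + 139/12 = 269/12.

22.42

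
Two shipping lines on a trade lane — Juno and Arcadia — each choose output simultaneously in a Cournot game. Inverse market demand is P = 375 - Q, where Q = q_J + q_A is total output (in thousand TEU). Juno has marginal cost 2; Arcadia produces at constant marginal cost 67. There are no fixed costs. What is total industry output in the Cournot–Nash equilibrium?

227

Juno's profit: π_J = (375 - Q)q_J - (2q_J). Setting ∂π_J/∂q_J = 0: 373 - 2q_J - (q_A) = 0.
Arcadia's first-order condition: 308 - 2q_A - (q_J) = 0.
So q_J = (373 - q_A)/2 and q_A = (308 - q_J)/2.
Substituting one into the other gives q_J = 146 and q_A = 81.
Total output Q = 146 + 81 = 227.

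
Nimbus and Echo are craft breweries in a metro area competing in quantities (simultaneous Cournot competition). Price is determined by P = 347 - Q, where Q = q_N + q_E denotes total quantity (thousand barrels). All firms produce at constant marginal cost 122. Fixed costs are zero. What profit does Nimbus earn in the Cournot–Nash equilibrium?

Each firm earns π_i = (347 - Q)q_i - 122q_i.
Setting ∂π_i/∂q_i = 0 with rivals' quantities fixed: 225 - 2q_i - q_j = 0.
By symmetry each firm produces the same amount; substituting q_j = q_i yields q_i = 225/3 = 75.
Price P = 347 - 150 = 197.
Nimbus's profit: (197 - 122)·75 = 5625.

5625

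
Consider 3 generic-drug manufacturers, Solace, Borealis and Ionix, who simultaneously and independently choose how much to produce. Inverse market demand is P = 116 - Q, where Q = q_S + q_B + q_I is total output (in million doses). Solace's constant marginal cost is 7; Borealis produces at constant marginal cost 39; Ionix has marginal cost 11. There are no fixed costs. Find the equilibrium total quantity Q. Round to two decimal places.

Solace's profit: π_S = (116 - Q)q_S - (7q_S). Setting ∂π_S/∂q_S = 0: 109 - 2q_S - (q_B + q_I) = 0.
Borealis's profit: π_B = (116 - Q)q_B - (39q_B). Setting ∂π_B/∂q_B = 0: 77 - 2q_B - (q_S + q_I) = 0.
Ionix's first-order condition: 105 - 2q_I - (q_S + q_B) = 0.
Adding the 3 conditions: 291 − 2Q − 2Q = 0, i.e. Q = 291/4.
Back-substituting: q_S = (109 − 291/4) = 145/4, q_B = (77 − 291/4) = 17/4, q_I = (105 − 291/4) = 129/4.
Total output Q = 145/4 + 17/4 + 129/4 = 291/4.

72.75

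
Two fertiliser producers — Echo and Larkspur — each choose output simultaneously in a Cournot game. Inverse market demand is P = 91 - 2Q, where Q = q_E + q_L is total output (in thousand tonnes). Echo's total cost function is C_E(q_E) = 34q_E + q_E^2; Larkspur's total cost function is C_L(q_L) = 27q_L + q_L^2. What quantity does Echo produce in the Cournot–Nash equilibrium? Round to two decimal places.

Echo's profit: π_E = (91 - 2Q)q_E - (34q_E + q_E²). Setting ∂π_E/∂q_E = 0: 57 - 6q_E - 2(q_L) = 0.
Larkspur's first-order condition: 64 - 6q_L - 2(q_E) = 0.
Rearranging gives the reaction functions q_E = (57 - 2q_L)/6 and q_L = (64 - 2q_E)/6.
Substituting one into the other gives q_E = 107/16 and q_L = 135/16.

6.69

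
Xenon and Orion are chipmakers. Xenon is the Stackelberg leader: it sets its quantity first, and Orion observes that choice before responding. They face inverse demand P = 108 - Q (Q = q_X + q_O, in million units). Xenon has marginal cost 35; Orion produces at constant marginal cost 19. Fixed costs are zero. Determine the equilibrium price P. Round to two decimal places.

Solve by backward induction. Given q_X, the follower Orion maximises π_O = (108 - q_X - q_O)q_O - 19q_O.
Setting the follower's marginal profit to zero, 89 - q_X - 2q_O = 0, i.e. q_O = (89 - q_X)/2.
The leader anticipates this reaction. Substituting into P = 108 - Q gives P = 127/2 - (1/2)q_X, so π_X = (127/2 - (1/2)q_X)q_X - 35q_X.
Leader FOC: 57/2 - q_X = 0, so q_X = 57/2.
Then q_O = (89 - 57/2)/2 = 121/4.
Total output Q = 235/4, so price P = 108 - 235/4 = 197/4.

49.25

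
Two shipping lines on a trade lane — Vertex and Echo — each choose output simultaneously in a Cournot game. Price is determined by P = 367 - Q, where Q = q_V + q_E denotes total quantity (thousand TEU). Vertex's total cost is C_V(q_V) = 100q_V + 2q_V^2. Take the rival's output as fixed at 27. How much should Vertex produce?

40

With the rival's output fixed at 27, Vertex's profit is π_V = (367 - 27 - q_V)q_V - (100q_V + 2q_V²) = (340 - q_V)q_V - (100q_V + 2q_V²).
∂π_V/∂q_V = 240 - 6q_V = 0, so q_V = 40.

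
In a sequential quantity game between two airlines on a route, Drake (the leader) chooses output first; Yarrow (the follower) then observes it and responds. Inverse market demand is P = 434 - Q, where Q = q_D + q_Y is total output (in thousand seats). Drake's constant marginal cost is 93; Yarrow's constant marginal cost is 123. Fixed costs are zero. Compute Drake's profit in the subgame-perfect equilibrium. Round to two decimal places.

17205.13

The follower Yarrow best-responds to any q_D: π_Y = (434 - Q)q_Y - 123q_Y.
Setting the follower's marginal profit to zero, 311 - q_D - 2q_Y = 0, i.e. q_Y = (311 - q_D)/2.
The leader anticipates this reaction. Substituting into P = 434 - Q gives P = 557/2 - (1/2)q_D, so π_D = (557/2 - (1/2)q_D)q_D - 93q_D.
The leader's first-order condition 371/2 - q_D = 0 yields q_D = 371/2.
Then q_Y = (311 - 371/2)/2 = 251/4.
Price P = 434 - 993/4 = 743/4.
Drake's profit: (743/4 - 93)·(371/2) = 17205.1250.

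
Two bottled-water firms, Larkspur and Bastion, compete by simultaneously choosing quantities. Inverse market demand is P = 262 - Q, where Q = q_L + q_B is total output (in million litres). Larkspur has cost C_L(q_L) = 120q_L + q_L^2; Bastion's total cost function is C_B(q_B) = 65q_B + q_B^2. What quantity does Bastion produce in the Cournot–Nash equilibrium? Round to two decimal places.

43.07

Larkspur's profit: π_L = (262 - Q)q_L - (120q_L + q_L²). Setting ∂π_L/∂q_L = 0: 142 - 4q_L - (q_B) = 0.
Bastion's profit: π_B = (262 - Q)q_B - (65q_B + q_B²). Setting ∂π_B/∂q_B = 0: 197 - 4q_B - (q_L) = 0.
So q_L = (142 - q_B)/4 and q_B = (197 - q_L)/4.
Solving the pair: q_L = 371/15, q_B = 646/15.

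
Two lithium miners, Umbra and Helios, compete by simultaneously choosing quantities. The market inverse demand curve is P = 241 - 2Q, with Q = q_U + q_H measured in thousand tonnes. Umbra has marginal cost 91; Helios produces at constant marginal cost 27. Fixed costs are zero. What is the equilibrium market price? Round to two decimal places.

119.67

Umbra's profit: π_U = (241 - 2Q)q_U - (91q_U). Setting ∂π_U/∂q_U = 0: 150 - 4q_U - 2(q_H) = 0.
Helios's profit: π_H = (241 - 2Q)q_H - (27q_H). Setting ∂π_H/∂q_H = 0: 214 - 4q_H - 2(q_U) = 0.
Rearranging gives the reaction functions q_U = (150 - 2q_H)/4 and q_H = (214 - 2q_U)/4.
Solving the pair: q_U = 43/3, q_H = 139/3.
Total output Q = 182/3, so price P = 241 - 2·(182/3) = 359/3.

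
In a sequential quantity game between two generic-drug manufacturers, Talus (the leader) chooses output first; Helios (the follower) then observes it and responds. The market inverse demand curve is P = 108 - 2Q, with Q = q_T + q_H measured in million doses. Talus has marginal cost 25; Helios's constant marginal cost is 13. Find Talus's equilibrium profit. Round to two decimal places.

Solve by backward induction. Given q_T, the follower Helios maximises π_H = (108 - 2q_T - 2q_H)q_H - 13q_H.
Follower FOC: 95 - 2q_T - 4q_H = 0, so q_H(q_T) = (95 - 2q_T)/4.
The leader anticipates this reaction. Substituting into P = 108 - 2Q gives P = 121/2 - q_T, so π_T = (121/2 - q_T)q_T - 25q_T.
Leader FOC: 71/2 - 2q_T = 0, so q_T = 71/4.
Then q_H = (95 - 2·(71/4))/4 = 119/8.
Price P = 108 - 2·(261/8) = 171/4.
Talus's profit: (171/4 - 25)·(71/4) = 315.0625.

315.06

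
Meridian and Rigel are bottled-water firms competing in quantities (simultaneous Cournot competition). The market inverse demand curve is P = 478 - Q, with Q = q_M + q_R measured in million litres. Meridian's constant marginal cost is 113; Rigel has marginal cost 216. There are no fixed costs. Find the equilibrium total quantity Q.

Meridian's profit: π_M = (478 - Q)q_M - (113q_M). Setting ∂π_M/∂q_M = 0: 365 - 2q_M - (q_R) = 0.
Rigel's first-order condition: 262 - 2q_R - (q_M) = 0.
Rearranging gives the reaction functions q_M = (365 - q_R)/2 and q_R = (262 - q_M)/2.
Solving the pair: q_M = 156, q_R = 53.
Total output Q = 156 + 53 = 209.

209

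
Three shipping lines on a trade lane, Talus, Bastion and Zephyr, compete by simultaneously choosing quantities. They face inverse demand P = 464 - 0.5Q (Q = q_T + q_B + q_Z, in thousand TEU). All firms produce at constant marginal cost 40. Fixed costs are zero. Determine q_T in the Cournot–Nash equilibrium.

Each firm earns π_i = (464 - 0.5Q)q_i - 40q_i.
Setting ∂π_i/∂q_i = 0 with rivals' quantities fixed: 424 - q_i - (1/2)·Σ_{j≠i} q_j = 0.
With identical firms every q_j equals q_i, so Σ_{j≠i} q_j = 2q_i and 424 = 2q_i, giving q_i = 212.

212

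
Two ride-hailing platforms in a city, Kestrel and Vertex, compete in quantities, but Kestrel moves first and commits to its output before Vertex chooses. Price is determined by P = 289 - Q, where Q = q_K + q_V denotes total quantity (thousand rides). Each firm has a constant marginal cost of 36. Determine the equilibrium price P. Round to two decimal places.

99.25

Solve by backward induction. Given q_K, the follower Vertex maximises π_V = (289 - q_K - q_V)q_V - 36q_V.
Follower FOC: 253 - q_K - 2q_V = 0, so q_V(q_K) = (253 - q_K)/2.
The leader anticipates this reaction. Substituting into P = 289 - Q gives P = 325/2 - (1/2)q_K, so π_K = (325/2 - (1/2)q_K)q_K - 36q_K.
The leader's first-order condition 253/2 - q_K = 0 yields q_K = 253/2.
Then q_V = (253 - 253/2)/2 = 253/4.
Total output Q = 759/4, so price P = 289 - 759/4 = 397/4.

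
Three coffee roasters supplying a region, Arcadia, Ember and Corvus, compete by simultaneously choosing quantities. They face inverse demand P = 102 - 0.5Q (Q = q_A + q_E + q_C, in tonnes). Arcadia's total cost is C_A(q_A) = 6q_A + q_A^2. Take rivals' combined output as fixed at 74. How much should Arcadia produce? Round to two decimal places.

With rivals' combined output fixed at 74, Arcadia's profit is π_A = (102 - (1/2)·74 - (1/2)q_A)q_A - (6q_A + q_A²) = (65 - (1/2)q_A)q_A - (6q_A + q_A²).
∂π_A/∂q_A = 59 - 3q_A = 0, so q_A = 59/3.

19.67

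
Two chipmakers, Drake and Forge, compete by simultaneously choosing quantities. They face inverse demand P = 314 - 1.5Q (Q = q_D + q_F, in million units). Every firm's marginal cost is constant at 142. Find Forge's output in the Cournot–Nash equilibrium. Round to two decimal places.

A representative firm's profit is π_i = q_i(314 - 1.5Q) - 142q_i.
Setting ∂π_i/∂q_i = 0 with rivals' quantities fixed: 172 - 3q_i - (3/2)q_j = 0.
With identical firms every q_j equals q_i, so q_j = q_i and 172 = (9/2)q_i, giving q_i = 344/9.

38.22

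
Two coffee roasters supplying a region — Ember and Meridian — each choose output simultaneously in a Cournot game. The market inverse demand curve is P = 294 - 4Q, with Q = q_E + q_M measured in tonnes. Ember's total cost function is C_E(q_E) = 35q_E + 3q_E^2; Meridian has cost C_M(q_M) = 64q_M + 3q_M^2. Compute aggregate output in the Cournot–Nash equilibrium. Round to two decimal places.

27.17

Ember's profit: π_E = (294 - 4Q)q_E - (35q_E + 3q_E²). Setting ∂π_E/∂q_E = 0: 259 - 14q_E - 4(q_M) = 0.
Meridian's profit: π_M = (294 - 4Q)q_M - (64q_M + 3q_M²). Setting ∂π_M/∂q_M = 0: 230 - 14q_M - 4(q_E) = 0.
So q_E = (259 - 4q_M)/14 and q_M = (230 - 4q_E)/14.
Substituting one into the other gives q_E = 451/30 and q_M = 182/15.
Total output Q = 451/30 + 182/15 = 163/6.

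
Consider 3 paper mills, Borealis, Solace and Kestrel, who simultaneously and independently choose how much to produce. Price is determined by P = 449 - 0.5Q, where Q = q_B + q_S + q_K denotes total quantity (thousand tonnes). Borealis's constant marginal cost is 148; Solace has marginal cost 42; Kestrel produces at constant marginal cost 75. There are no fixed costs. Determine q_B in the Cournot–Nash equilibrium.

Borealis's profit: π_B = (449 - 0.5Q)q_B - (148q_B). Setting ∂π_B/∂q_B = 0: 301 - q_B - (1/2)(q_S + q_K) = 0.
Solace's profit: π_S = (449 - 0.5Q)q_S - (42q_S). Setting ∂π_S/∂q_S = 0: 407 - q_S - (1/2)(q_B + q_K) = 0.
Kestrel's profit: π_K = (449 - 0.5Q)q_K - (75q_K). Setting ∂π_K/∂q_K = 0: 374 - q_K - (1/2)(q_B + q_S) = 0.
Summing all 3 equations gives 1082 − 2Q = 0, hence Q = 541.
Back-substituting: q_B = (301 − 541/2)/(1/2) = 61, q_S = (407 − 541/2)/(1/2) = 273, q_K = (374 − 541/2)/(1/2) = 207.

61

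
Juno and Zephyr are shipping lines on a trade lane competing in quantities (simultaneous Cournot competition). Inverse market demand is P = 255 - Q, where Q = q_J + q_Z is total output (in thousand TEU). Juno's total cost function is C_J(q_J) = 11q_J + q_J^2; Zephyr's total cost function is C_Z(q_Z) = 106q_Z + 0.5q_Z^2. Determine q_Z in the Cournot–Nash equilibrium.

32

Juno's profit: π_J = (255 - Q)q_J - (11q_J + q_J²). Setting ∂π_J/∂q_J = 0: 244 - 4q_J - (q_Z) = 0.
Zephyr's profit: π_Z = (255 - Q)q_Z - (106q_Z + (1/2)q_Z²). Setting ∂π_Z/∂q_Z = 0: 149 - 3q_Z - (q_J) = 0.
Best responses: q_J = (244 - q_Z)/4, q_Z = (149 - q_J)/3.
Solving the pair: q_J = 53, q_Z = 32.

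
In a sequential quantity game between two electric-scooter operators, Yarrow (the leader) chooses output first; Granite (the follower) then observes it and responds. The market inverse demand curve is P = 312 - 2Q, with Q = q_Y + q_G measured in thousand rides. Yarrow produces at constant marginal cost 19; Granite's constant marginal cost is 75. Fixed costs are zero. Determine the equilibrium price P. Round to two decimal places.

The follower Granite best-responds to any q_Y: π_G = (312 - 2Q)q_G - 75q_G.
Setting the follower's marginal profit to zero, 237 - 2q_Y - 4q_G = 0, i.e. q_G = (237 - 2q_Y)/4.
Yarrow substitutes q_G(q_Y) into its own profit: π_Y = q_Y(312 - 2q_Y - (237 - 2q_Y)/2) - 19q_Y = (387/2 - q_Y)q_Y - 19q_Y.
Leader FOC: 349/2 - 2q_Y = 0, so q_Y = 349/4.
Then q_G = (237 - 2·(349/4))/4 = 125/8.
Total output Q = 823/8, so price P = 312 - 2·(823/8) = 425/4.

106.25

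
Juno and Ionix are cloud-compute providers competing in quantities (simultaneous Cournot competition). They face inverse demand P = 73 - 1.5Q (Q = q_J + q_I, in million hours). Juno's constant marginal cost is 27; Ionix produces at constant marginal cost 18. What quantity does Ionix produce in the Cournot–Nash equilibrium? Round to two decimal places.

14.22

Juno's profit: π_J = (73 - 1.5Q)q_J - (27q_J). Setting ∂π_J/∂q_J = 0: 46 - 3q_J - (3/2)(q_I) = 0.
Ionix's first-order condition: 55 - 3q_I - (3/2)(q_J) = 0.
Rearranging gives the reaction functions q_J = (46 - (3/2)q_I)/3 and q_I = (55 - (3/2)q_J)/3.
Substituting one into the other gives q_J = 74/9 and q_I = 128/9.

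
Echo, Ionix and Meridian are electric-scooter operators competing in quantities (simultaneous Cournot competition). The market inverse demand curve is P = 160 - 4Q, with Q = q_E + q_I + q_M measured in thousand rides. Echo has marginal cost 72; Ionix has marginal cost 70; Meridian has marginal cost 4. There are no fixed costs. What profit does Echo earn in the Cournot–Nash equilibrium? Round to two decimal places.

Echo's profit: π_E = (160 - 4Q)q_E - (72q_E). Setting ∂π_E/∂q_E = 0: 88 - 8q_E - 4(q_I + q_M) = 0.
Ionix's first-order condition: 90 - 8q_I - 4(q_E + q_M) = 0.
Meridian's profit: π_M = (160 - 4Q)q_M - (4q_M). Setting ∂π_M/∂q_M = 0: 156 - 8q_M - 4(q_E + q_I) = 0.
Summing all 3 equations gives 334 − 16Q = 0, hence Q = 167/8.
Back-substituting: q_E = (88 − 167/2)/4 = 9/8, q_I = (90 − 167/2)/4 = 13/8, q_M = (156 − 167/2)/4 = 145/8.
Price P = 160 - 4·(167/8) = 153/2.
Echo's profit: (153/2 - 72)·(9/8) = 81/16.

5.06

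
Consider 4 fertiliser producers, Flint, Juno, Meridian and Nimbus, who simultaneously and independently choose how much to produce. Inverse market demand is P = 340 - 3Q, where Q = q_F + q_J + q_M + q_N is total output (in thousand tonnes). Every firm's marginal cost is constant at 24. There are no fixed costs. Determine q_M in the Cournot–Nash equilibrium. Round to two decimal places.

21.07

A representative firm's profit is π_i = q_i(340 - 3Q) - 24q_i.
Setting ∂π_i/∂q_i = 0 with rivals' quantities fixed: 316 - 6q_i - 3·Σ_{j≠i} q_j = 0.
With identical firms every q_j equals q_i, so Σ_{j≠i} q_j = 3q_i and 316 = 15q_i, giving q_i = 316/15.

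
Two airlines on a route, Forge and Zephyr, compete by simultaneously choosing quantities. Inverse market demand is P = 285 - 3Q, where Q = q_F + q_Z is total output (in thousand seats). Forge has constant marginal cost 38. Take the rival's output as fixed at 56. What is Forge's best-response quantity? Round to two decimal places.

With the rival's output fixed at 56, Forge's profit is π_F = (285 - 3·56 - 3q_F)q_F - (38q_F) = (117 - 3q_F)q_F - (38q_F).
∂π_F/∂q_F = 79 - 6q_F = 0, so q_F = 79/6.

13.17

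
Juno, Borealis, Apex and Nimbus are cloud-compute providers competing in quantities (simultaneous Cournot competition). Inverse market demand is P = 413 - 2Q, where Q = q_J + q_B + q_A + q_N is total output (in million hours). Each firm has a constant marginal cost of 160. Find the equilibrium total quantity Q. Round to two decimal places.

Each firm earns π_i = (413 - 2Q)q_i - 160q_i.
First-order condition (treating rivals' output as given): 253 - 4q_i - 2·Σ_{j≠i} q_j = 0.
With identical firms every q_j equals q_i, so Σ_{j≠i} q_j = 3q_i and 253 = 10q_i, giving q_i = 253/10.
Total output Q = 253/10 + 253/10 + 253/10 + 253/10 = 506/5.

101.20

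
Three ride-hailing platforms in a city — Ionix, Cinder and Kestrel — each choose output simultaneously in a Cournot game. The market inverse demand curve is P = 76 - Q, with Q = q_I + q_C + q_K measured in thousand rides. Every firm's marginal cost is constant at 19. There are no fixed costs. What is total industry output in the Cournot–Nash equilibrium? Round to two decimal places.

A representative firm's profit is π_i = q_i(76 - Q) - 19q_i.
Setting ∂π_i/∂q_i = 0 with rivals' quantities fixed: 57 - 2q_i - Σ_{j≠i} q_j = 0.
With identical firms every q_j equals q_i, so Σ_{j≠i} q_j = 2q_i and 57 = 4q_i, giving q_i = 57/4.
Total output Q = 57/4 + 57/4 + 57/4 = 171/4.

42.75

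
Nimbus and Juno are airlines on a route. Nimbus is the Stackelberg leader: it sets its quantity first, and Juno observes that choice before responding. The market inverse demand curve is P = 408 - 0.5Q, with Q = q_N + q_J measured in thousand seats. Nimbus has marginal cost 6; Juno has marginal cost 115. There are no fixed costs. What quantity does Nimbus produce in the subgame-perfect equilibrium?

511

Solve by backward induction. Given q_N, the follower Juno maximises π_J = (408 - (1/2)q_N - (1/2)q_J)q_J - 115q_J.
∂π_J/∂q_J = 293 - (1/2)q_N - q_J = 0 gives the reaction function q_J = (293 - (1/2)q_N).
Nimbus substitutes q_J(q_N) into its own profit: π_N = q_N(408 - (1/2)q_N - (293 - (1/2)q_N)/2) - 6q_N = (523/2 - (1/4)q_N)q_N - 6q_N.
Maximising: ∂π_N/∂q_N = 511/2 - (1/2)q_N = 0, giving q_N = 511.
Then q_J = (293 - (1/2)·511) = 75/2.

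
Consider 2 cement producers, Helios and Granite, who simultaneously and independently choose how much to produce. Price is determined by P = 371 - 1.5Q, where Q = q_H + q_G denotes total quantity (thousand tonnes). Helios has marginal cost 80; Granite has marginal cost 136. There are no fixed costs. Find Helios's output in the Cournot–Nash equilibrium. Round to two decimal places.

77.11

Helios's profit: π_H = (371 - 1.5Q)q_H - (80q_H). Setting ∂π_H/∂q_H = 0: 291 - 3q_H - (3/2)(q_G) = 0.
Granite's profit: π_G = (371 - 1.5Q)q_G - (136q_G). Setting ∂π_G/∂q_G = 0: 235 - 3q_G - (3/2)(q_H) = 0.
Best responses: q_H = (291 - (3/2)q_G)/3, q_G = (235 - (3/2)q_H)/3.
Solving the pair: q_H = 694/9, q_G = 358/9.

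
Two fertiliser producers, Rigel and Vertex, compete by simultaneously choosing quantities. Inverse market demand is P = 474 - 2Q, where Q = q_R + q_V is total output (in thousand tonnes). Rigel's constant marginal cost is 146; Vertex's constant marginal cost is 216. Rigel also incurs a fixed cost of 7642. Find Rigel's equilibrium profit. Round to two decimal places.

Rigel's profit: π_R = (474 - 2Q)q_R - (146q_R). Setting ∂π_R/∂q_R = 0: 328 - 4q_R - 2(q_V) = 0.
Vertex's profit: π_V = (474 - 2Q)q_V - (216q_V). Setting ∂π_V/∂q_V = 0: 258 - 4q_V - 2(q_R) = 0.
Rearranging gives the reaction functions q_R = (328 - 2q_V)/4 and q_V = (258 - 2q_R)/4.
Solving the pair: q_R = 199/3, q_V = 94/3.
Price P = 474 - 2·(293/3) = 836/3.
Rigel's profit: (836/3 - 146)·(199/3) - 7642 = 1158.2222.

1158.22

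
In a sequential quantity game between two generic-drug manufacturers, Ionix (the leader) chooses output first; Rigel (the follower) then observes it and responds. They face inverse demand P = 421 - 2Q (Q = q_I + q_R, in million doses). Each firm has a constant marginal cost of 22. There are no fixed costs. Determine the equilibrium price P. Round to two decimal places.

121.75

Solve by backward induction. Given q_I, the follower Rigel maximises π_R = (421 - 2q_I - 2q_R)q_R - 22q_R.
∂π_R/∂q_R = 399 - 2q_I - 4q_R = 0 gives the reaction function q_R = (399 - 2q_I)/4.
The leader anticipates this reaction. Substituting into P = 421 - 2Q gives P = 443/2 - q_I, so π_I = (443/2 - q_I)q_I - 22q_I.
Maximising: ∂π_I/∂q_I = 399/2 - 2q_I = 0, giving q_I = 399/4.
Then q_R = (399 - 2·(399/4))/4 = 399/8.
Total output Q = 1197/8, so price P = 421 - 2·(1197/8) = 487/4.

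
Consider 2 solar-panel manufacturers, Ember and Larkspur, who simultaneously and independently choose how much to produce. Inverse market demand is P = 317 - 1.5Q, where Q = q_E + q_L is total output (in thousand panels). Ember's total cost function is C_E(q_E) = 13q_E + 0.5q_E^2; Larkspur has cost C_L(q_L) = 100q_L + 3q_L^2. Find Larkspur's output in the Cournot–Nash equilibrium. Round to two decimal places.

Ember's profit: π_E = (317 - 1.5Q)q_E - (13q_E + (1/2)q_E²). Setting ∂π_E/∂q_E = 0: 304 - 4q_E - (3/2)(q_L) = 0.
Larkspur's first-order condition: 217 - 9q_L - (3/2)(q_E) = 0.
So q_E = (304 - (3/2)q_L)/4 and q_L = (217 - (3/2)q_E)/9.
Substituting one into the other gives q_E = 71.4222 and q_L = 1648/135.

12.21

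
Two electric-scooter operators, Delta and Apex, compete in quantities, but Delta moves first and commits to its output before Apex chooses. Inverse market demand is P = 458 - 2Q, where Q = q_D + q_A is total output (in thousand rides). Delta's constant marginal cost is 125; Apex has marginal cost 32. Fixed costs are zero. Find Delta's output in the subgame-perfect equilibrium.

60

The follower Apex best-responds to any q_D: π_A = (458 - 2Q)q_A - 32q_A.
Follower FOC: 426 - 2q_D - 4q_A = 0, so q_A(q_D) = (426 - 2q_D)/4.
The leader anticipates this reaction. Substituting into P = 458 - 2Q gives P = 245 - q_D, so π_D = (245 - q_D)q_D - 125q_D.
The leader's first-order condition 120 - 2q_D = 0 yields q_D = 60.
Then q_A = (426 - 2·60)/4 = 153/2.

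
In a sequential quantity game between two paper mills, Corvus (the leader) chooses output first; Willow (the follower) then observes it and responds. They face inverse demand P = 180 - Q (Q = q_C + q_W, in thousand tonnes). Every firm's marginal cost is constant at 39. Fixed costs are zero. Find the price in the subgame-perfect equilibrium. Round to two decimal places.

74.25

The follower Willow best-responds to any q_C: π_W = (180 - Q)q_W - 39q_W.
∂π_W/∂q_W = 141 - q_C - 2q_W = 0 gives the reaction function q_W = (141 - q_C)/2.
Corvus substitutes q_W(q_C) into its own profit: π_C = q_C(180 - q_C - (141 - q_C)/2) - 39q_C = (219/2 - (1/2)q_C)q_C - 39q_C.
Maximising: ∂π_C/∂q_C = 141/2 - q_C = 0, giving q_C = 141/2.
Then q_W = (141 - 141/2)/2 = 141/4.
Total output Q = 423/4, so price P = 180 - 423/4 = 297/4.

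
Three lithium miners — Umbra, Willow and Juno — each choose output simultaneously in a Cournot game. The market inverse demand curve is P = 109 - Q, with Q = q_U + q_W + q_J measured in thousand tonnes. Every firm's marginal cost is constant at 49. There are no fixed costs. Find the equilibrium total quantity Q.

Each firm earns π_i = (109 - Q)q_i - 49q_i.
Setting ∂π_i/∂q_i = 0 with rivals' quantities fixed: 60 - 2q_i - Σ_{j≠i} q_j = 0.
By symmetry each firm produces the same amount; substituting Σ_{j≠i} q_j = 2q_i yields q_i = 60/4 = 15.
Total output Q = 15 + 15 + 15 = 45.

45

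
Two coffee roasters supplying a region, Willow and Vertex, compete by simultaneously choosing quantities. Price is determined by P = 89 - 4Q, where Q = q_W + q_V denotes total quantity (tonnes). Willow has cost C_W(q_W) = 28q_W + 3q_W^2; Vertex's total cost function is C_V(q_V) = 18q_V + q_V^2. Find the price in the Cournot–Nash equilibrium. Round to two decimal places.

Willow's profit: π_W = (89 - 4Q)q_W - (28q_W + 3q_W²). Setting ∂π_W/∂q_W = 0: 61 - 14q_W - 4(q_V) = 0.
Vertex's profit: π_V = (89 - 4Q)q_V - (18q_V + q_V²). Setting ∂π_V/∂q_V = 0: 71 - 10q_V - 4(q_W) = 0.
So q_W = (61 - 4q_V)/14 and q_V = (71 - 4q_W)/10.
Substituting one into the other gives q_W = 163/62 and q_V = 375/62.
Total output Q = 269/31, so price P = 89 - 4·(269/31) = 1683/31.

54.29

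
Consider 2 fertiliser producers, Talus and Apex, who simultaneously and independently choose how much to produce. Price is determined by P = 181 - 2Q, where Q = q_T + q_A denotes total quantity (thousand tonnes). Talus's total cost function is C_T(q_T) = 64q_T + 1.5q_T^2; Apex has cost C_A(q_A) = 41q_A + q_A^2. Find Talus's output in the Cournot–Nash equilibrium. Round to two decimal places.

Talus's profit: π_T = (181 - 2Q)q_T - (64q_T + (3/2)q_T²). Setting ∂π_T/∂q_T = 0: 117 - 7q_T - 2(q_A) = 0.
Apex's profit: π_A = (181 - 2Q)q_A - (41q_A + q_A²). Setting ∂π_A/∂q_A = 0: 140 - 6q_A - 2(q_T) = 0.
Rearranging gives the reaction functions q_T = (117 - 2q_A)/7 and q_A = (140 - 2q_T)/6.
Substituting one into the other gives q_T = 211/19 and q_A = 373/19.

11.11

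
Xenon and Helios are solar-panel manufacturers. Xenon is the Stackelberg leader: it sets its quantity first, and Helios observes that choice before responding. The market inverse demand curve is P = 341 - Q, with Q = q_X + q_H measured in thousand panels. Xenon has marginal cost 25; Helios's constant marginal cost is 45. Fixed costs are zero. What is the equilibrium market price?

109

Solve by backward induction. Given q_X, the follower Helios maximises π_H = (341 - q_X - q_H)q_H - 45q_H.
∂π_H/∂q_H = 296 - q_X - 2q_H = 0 gives the reaction function q_H = (296 - q_X)/2.
The leader anticipates this reaction. Substituting into P = 341 - Q gives P = 193 - (1/2)q_X, so π_X = (193 - (1/2)q_X)q_X - 25q_X.
Leader FOC: 168 - q_X = 0, so q_X = 168.
Then q_H = (296 - 168)/2 = 64.
Total output Q = 232, so price P = 341 - 232 = 109.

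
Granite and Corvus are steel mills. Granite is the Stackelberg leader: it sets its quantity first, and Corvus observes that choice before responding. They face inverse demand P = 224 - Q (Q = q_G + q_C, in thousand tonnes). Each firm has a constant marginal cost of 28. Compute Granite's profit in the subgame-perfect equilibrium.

4802

The follower Corvus best-responds to any q_G: π_C = (224 - Q)q_C - 28q_C.
∂π_C/∂q_C = 196 - q_G - 2q_C = 0 gives the reaction function q_C = (196 - q_G)/2.
The leader anticipates this reaction. Substituting into P = 224 - Q gives P = 126 - (1/2)q_G, so π_G = (126 - (1/2)q_G)q_G - 28q_G.
Maximising: ∂π_G/∂q_G = 98 - q_G = 0, giving q_G = 98.
Then q_C = (196 - 98)/2 = 49.
Price P = 224 - 147 = 77.
Granite's profit: (77 - 28)·98 = 4802.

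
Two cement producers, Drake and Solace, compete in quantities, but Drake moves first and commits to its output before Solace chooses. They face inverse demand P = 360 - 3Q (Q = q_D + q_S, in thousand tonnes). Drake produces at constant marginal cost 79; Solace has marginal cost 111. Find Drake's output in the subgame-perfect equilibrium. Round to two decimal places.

The follower Solace best-responds to any q_D: π_S = (360 - 3Q)q_S - 111q_S.
∂π_S/∂q_S = 249 - 3q_D - 6q_S = 0 gives the reaction function q_S = (249 - 3q_D)/6.
The leader anticipates this reaction. Substituting into P = 360 - 3Q gives P = 471/2 - (3/2)q_D, so π_D = (471/2 - (3/2)q_D)q_D - 79q_D.
Leader FOC: 313/2 - 3q_D = 0, so q_D = 313/6.
Then q_S = (249 - 3·(313/6))/6 = 185/12.

52.17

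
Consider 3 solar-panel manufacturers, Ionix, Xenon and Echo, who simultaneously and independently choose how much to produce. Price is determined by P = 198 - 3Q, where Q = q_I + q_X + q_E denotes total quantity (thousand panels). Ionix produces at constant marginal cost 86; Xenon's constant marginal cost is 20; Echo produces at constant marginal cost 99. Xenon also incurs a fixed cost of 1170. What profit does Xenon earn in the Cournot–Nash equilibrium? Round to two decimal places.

1003.52

Ionix's profit: π_I = (198 - 3Q)q_I - (86q_I). Setting ∂π_I/∂q_I = 0: 112 - 6q_I - 3(q_X + q_E) = 0.
Xenon's profit: π_X = (198 - 3Q)q_X - (20q_X). Setting ∂π_X/∂q_X = 0: 178 - 6q_X - 3(q_I + q_E) = 0.
Echo's profit: π_E = (198 - 3Q)q_E - (99q_E). Setting ∂π_E/∂q_E = 0: 99 - 6q_E - 3(q_I + q_X) = 0.
Summing all 3 equations gives 389 − 12Q = 0, hence Q = 389/12.
Back-substituting: q_I = (112 − 389/4)/3 = 59/12, q_X = (178 − 389/4)/3 = 323/12, q_E = (99 − 389/4)/3 = 7/12.
Price P = 198 - 3·(389/12) = 403/4.
Xenon's profit: (403/4 - 20)·(323/12) - 1170 = 1003.5208.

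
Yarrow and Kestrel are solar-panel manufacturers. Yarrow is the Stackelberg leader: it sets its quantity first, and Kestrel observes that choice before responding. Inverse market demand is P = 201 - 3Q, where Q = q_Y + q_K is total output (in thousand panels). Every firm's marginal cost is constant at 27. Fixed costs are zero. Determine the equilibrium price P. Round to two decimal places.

70.50

The follower Kestrel best-responds to any q_Y: π_K = (201 - 3Q)q_K - 27q_K.
Follower FOC: 174 - 3q_Y - 6q_K = 0, so q_K(q_Y) = (174 - 3q_Y)/6.
The leader anticipates this reaction. Substituting into P = 201 - 3Q gives P = 114 - (3/2)q_Y, so π_Y = (114 - (3/2)q_Y)q_Y - 27q_Y.
The leader's first-order condition 87 - 3q_Y = 0 yields q_Y = 29.
Then q_K = (174 - 3·29)/6 = 29/2.
Total output Q = 87/2, so price P = 201 - 3·(87/2) = 141/2.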